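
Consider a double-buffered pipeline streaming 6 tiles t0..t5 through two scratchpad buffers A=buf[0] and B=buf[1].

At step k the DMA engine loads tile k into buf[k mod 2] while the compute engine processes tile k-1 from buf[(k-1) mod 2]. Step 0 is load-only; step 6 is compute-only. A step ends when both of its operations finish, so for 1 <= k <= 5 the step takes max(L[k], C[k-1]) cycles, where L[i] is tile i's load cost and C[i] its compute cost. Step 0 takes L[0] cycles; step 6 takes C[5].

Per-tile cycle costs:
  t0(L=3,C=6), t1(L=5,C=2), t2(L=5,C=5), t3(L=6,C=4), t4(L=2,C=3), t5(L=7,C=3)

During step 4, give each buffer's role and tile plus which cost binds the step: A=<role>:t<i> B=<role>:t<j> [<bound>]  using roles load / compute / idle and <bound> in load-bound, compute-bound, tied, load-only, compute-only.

  0. 3=3c; end=3; A:t0 B:-
  1. max(5,6)=6c; end=9; A:t0 B:t1
  2. max(5,2)=5c; end=14; A:t2 B:t1
  3. max(6,5)=6c; end=20; A:t2 B:t3
  4. max(2,4)=4c; end=24; A:t4 B:t3
  5. max(7,3)=7c; end=31; A:t4 B:t5
  6. 3=3c; end=34; A:t4 B:t5

step 4: A=load:t4 B=compute:t3 [compute-bound]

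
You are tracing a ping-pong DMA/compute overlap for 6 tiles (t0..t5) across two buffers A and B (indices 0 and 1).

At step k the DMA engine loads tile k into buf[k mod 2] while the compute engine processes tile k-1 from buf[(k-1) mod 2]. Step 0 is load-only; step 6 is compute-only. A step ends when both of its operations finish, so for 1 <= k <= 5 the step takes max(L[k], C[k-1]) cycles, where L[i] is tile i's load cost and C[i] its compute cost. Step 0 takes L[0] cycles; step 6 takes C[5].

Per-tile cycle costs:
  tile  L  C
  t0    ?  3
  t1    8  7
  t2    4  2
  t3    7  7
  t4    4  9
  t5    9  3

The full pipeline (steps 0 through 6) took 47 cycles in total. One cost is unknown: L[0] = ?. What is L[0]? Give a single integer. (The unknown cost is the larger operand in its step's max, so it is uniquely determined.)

L[0] = 6

step 0 | dur = L[0]=? = L[0]  (unknown; binding)
step 1 | dur = max(L[1]=8, C[0]=3) = 8
step 2 | dur = max(L[2]=4, C[1]=7) = 7
step 3 | dur = max(L[3]=7, C[2]=2) = 7
step 4 | dur = max(L[4]=4, C[3]=7) = 7
step 5 | dur = max(L[5]=9, C[4]=9) = 9
step 6 | dur = C[5]=3 = 3
sum of known step durations = 41
dur[0] = total - known = 47 - 41 = 6
L[0] is the binding max in step 0, so L[0] = dur[0] = 6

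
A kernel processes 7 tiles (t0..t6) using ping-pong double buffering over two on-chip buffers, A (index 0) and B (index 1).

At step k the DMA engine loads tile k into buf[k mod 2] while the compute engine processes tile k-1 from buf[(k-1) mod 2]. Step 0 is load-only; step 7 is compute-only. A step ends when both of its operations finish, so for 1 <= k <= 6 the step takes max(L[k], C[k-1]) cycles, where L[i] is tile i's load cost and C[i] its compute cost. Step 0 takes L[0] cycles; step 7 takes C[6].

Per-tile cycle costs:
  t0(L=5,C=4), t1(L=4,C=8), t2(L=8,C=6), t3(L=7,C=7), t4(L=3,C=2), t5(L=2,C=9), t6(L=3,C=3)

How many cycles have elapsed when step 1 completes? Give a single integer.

end_cycle[1] = 9

[0] DMA t0→A (5c) ∥ CU idle ⇒ 5c, clock 5
[1] DMA t1→B (4c) ∥ CU A:t0 (4c) ⇒ 4c, clock 9
[2] DMA t2→A (8c) ∥ CU B:t1 (8c) ⇒ 8c, clock 17
[3] DMA t3→B (7c) ∥ CU A:t2 (6c) ⇒ 7c, clock 24
[4] DMA t4→A (3c) ∥ CU B:t3 (7c) ⇒ 7c, clock 31
[5] DMA t5→B (2c) ∥ CU A:t4 (2c) ⇒ 2c, clock 33
[6] DMA t6→A (3c) ∥ CU B:t5 (9c) ⇒ 9c, clock 42
[7] DMA idle ∥ CU A:t6 (3c) ⇒ 3c, clock 45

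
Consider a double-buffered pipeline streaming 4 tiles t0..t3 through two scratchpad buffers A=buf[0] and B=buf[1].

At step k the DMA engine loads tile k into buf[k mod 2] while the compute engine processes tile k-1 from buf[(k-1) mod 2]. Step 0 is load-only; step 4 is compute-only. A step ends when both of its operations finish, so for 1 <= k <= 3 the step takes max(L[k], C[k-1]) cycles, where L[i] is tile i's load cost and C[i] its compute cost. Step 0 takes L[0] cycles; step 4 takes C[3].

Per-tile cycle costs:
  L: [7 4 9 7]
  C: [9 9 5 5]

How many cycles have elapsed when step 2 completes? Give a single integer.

end_cycle[2] = 25

step 0: L[0]=7 → dur=7, Σ=7 | A=load:t0 B=idle [load-only]
step 1: L[1]=4 C[0]=9 → dur=9, Σ=16 | A=compute:t0 B=load:t1 [compute-bound]
step 2: L[2]=9 C[1]=9 → dur=9, Σ=25 | A=load:t2 B=compute:t1 [tied]
step 3: L[3]=7 C[2]=5 → dur=7, Σ=32 | A=compute:t2 B=load:t3 [load-bound]
step 4: C[3]=5 → dur=5, Σ=37 | A=idle B=compute:t3 [compute-only]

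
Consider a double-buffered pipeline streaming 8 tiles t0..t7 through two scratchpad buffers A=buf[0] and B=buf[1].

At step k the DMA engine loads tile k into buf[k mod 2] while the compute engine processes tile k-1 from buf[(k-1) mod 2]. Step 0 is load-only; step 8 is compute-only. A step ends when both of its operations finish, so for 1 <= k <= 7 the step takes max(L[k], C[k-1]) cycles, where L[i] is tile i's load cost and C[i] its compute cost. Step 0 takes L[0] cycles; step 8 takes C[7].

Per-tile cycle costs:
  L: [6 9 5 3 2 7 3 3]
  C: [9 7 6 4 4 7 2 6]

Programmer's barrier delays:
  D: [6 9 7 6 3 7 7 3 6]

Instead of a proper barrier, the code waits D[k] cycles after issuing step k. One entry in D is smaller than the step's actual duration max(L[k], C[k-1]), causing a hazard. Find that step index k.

step 0: need L[0]=6 = 6; D[0]=6 ok
step 1: need max(L[1]=9,C[0]=9) = 9; D[1]=9 ok
step 2: need max(L[2]=5,C[1]=7) = 7; D[2]=7 ok
step 3: need max(L[3]=3,C[2]=6) = 6; D[3]=6 ok
step 4: need max(L[4]=2,C[3]=4) = 4; D[4]=3 SHORT
step 5: need max(L[5]=7,C[4]=4) = 7; D[5]=7 ok
step 6: need max(L[6]=3,C[5]=7) = 7; D[6]=7 ok
step 7: need max(L[7]=3,C[6]=2) = 3; D[7]=3 ok
step 8: need C[7]=6 = 6; D[8]=6 ok

hazard at step 4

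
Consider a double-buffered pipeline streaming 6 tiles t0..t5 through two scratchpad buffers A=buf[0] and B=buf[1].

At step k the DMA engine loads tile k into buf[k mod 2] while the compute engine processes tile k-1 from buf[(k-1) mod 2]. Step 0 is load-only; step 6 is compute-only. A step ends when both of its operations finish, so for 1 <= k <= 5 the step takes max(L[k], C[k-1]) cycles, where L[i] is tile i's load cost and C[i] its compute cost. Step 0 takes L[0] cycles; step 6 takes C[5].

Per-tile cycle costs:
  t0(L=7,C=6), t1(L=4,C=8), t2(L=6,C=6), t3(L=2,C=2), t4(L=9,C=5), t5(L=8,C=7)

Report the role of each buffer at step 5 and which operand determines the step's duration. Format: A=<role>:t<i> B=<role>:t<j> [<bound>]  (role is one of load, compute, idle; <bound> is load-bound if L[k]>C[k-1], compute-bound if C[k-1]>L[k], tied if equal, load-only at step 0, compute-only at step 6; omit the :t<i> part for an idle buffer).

step 5: A=compute:t4 B=load:t5 [load-bound]

step 0: L[0]=7 → dur=7, Σ=7 | A=load:t0 B=idle [load-only]
step 1: L[1]=4 C[0]=6 → dur=6, Σ=13 | A=compute:t0 B=load:t1 [compute-bound]
step 2: L[2]=6 C[1]=8 → dur=8, Σ=21 | A=load:t2 B=compute:t1 [compute-bound]
step 3: L[3]=2 C[2]=6 → dur=6, Σ=27 | A=compute:t2 B=load:t3 [compute-bound]
step 4: L[4]=9 C[3]=2 → dur=9, Σ=36 | A=load:t4 B=compute:t3 [load-bound]
step 5: L[5]=8 C[4]=5 → dur=8, Σ=44 | A=compute:t4 B=load:t5 [load-bound]
step 6: C[5]=7 → dur=7, Σ=51 | A=idle B=compute:t5 [compute-only]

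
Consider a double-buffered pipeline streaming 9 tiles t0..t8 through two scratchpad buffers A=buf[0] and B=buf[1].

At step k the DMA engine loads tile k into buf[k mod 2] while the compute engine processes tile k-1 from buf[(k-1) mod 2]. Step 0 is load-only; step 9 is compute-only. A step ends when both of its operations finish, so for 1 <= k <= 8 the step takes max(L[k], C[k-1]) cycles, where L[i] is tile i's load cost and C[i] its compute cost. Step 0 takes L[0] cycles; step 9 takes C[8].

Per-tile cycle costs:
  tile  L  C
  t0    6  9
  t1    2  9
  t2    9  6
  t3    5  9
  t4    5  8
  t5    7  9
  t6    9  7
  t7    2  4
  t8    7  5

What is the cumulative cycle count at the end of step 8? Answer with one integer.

[0] DMA t0→A (6c) ∥ CU idle ⇒ 6c, clock 6
[1] DMA t1→B (2c) ∥ CU A:t0 (9c) ⇒ 9c, clock 15
[2] DMA t2→A (9c) ∥ CU B:t1 (9c) ⇒ 9c, clock 24
[3] DMA t3→B (5c) ∥ CU A:t2 (6c) ⇒ 6c, clock 30
[4] DMA t4→A (5c) ∥ CU B:t3 (9c) ⇒ 9c, clock 39
[5] DMA t5→B (7c) ∥ CU A:t4 (8c) ⇒ 8c, clock 47
[6] DMA t6→A (9c) ∥ CU B:t5 (9c) ⇒ 9c, clock 56
[7] DMA t7→B (2c) ∥ CU A:t6 (7c) ⇒ 7c, clock 63
[8] DMA t8→A (7c) ∥ CU B:t7 (4c) ⇒ 7c, clock 70
[9] DMA idle ∥ CU A:t8 (5c) ⇒ 5c, clock 75

end_cycle[8] = 70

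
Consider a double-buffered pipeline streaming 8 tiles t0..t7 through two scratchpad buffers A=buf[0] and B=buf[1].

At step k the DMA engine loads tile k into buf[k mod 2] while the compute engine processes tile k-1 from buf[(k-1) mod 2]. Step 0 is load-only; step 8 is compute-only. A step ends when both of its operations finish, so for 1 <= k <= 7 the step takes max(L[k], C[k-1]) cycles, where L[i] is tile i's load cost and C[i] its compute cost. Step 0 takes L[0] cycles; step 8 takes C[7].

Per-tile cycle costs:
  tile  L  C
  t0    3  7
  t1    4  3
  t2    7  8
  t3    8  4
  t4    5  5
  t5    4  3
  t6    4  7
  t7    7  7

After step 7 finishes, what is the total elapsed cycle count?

[0] DMA t0→A (3c) ∥ CU idle ⇒ 3c, clock 3
[1] DMA t1→B (4c) ∥ CU A:t0 (7c) ⇒ 7c, clock 10
[2] DMA t2→A (7c) ∥ CU B:t1 (3c) ⇒ 7c, clock 17
[3] DMA t3→B (8c) ∥ CU A:t2 (8c) ⇒ 8c, clock 25
[4] DMA t4→A (5c) ∥ CU B:t3 (4c) ⇒ 5c, clock 30
[5] DMA t5→B (4c) ∥ CU A:t4 (5c) ⇒ 5c, clock 35
[6] DMA t6→A (4c) ∥ CU B:t5 (3c) ⇒ 4c, clock 39
[7] DMA t7→B (7c) ∥ CU A:t6 (7c) ⇒ 7c, clock 46
[8] DMA idle ∥ CU B:t7 (7c) ⇒ 7c, clock 53

end_cycle[7] = 46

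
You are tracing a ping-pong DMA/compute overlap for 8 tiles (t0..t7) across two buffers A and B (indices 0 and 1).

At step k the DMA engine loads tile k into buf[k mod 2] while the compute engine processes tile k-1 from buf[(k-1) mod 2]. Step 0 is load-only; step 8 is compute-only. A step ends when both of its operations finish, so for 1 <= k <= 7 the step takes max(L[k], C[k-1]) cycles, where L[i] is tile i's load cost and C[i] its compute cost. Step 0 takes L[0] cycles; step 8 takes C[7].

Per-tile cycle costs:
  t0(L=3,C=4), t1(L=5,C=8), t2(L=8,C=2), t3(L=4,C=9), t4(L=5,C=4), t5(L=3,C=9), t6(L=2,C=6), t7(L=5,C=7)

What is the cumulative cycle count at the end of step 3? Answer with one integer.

step 0: L[0]=3 → dur=3, Σ=3 | A=load:t0 B=idle [load-only]
step 1: L[1]=5 C[0]=4 → dur=5, Σ=8 | A=compute:t0 B=load:t1 [load-bound]
step 2: L[2]=8 C[1]=8 → dur=8, Σ=16 | A=load:t2 B=compute:t1 [tied]
step 3: L[3]=4 C[2]=2 → dur=4, Σ=20 | A=compute:t2 B=load:t3 [load-bound]
step 4: L[4]=5 C[3]=9 → dur=9, Σ=29 | A=load:t4 B=compute:t3 [compute-bound]
step 5: L[5]=3 C[4]=4 → dur=4, Σ=33 | A=compute:t4 B=load:t5 [compute-bound]
step 6: L[6]=2 C[5]=9 → dur=9, Σ=42 | A=load:t6 B=compute:t5 [compute-bound]
step 7: L[7]=5 C[6]=6 → dur=6, Σ=48 | A=compute:t6 B=load:t7 [compute-bound]
step 8: C[7]=7 → dur=7, Σ=55 | A=idle B=compute:t7 [compute-only]

end_cycle[3] = 20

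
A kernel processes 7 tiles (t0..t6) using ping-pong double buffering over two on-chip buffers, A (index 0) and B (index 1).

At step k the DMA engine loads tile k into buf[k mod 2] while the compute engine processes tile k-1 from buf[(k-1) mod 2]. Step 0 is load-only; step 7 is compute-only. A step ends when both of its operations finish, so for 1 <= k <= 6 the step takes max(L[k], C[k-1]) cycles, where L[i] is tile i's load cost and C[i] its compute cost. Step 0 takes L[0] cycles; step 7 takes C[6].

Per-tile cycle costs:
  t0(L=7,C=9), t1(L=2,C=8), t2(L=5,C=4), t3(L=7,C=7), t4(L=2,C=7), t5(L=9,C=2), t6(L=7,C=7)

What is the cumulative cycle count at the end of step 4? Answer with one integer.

  0. 7=7c; end=7; A:t0 B:-
  1. max(2,9)=9c; end=16; A:t0 B:t1
  2. max(5,8)=8c; end=24; A:t2 B:t1
  3. max(7,4)=7c; end=31; A:t2 B:t3
  4. max(2,7)=7c; end=38; A:t4 B:t3
  5. max(9,7)=9c; end=47; A:t4 B:t5
  6. max(7,2)=7c; end=54; A:t6 B:t5
  7. 7=7c; end=61; A:t6 B:t5

end_cycle[4] = 38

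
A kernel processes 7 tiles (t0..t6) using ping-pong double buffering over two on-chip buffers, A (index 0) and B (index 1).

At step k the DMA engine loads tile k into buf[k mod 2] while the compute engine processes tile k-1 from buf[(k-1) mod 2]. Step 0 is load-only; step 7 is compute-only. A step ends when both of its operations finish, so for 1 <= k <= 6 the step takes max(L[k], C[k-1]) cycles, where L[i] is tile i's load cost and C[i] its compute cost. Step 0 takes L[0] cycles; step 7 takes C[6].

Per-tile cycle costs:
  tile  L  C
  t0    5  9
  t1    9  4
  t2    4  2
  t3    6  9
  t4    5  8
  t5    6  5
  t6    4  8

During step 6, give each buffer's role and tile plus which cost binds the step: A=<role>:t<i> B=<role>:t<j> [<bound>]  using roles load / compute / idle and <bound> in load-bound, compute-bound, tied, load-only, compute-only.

[0] DMA t0→A (5c) ∥ CU idle ⇒ 5c, clock 5
[1] DMA t1→B (9c) ∥ CU A:t0 (9c) ⇒ 9c, clock 14
[2] DMA t2→A (4c) ∥ CU B:t1 (4c) ⇒ 4c, clock 18
[3] DMA t3→B (6c) ∥ CU A:t2 (2c) ⇒ 6c, clock 24
[4] DMA t4→A (5c) ∥ CU B:t3 (9c) ⇒ 9c, clock 33
[5] DMA t5→B (6c) ∥ CU A:t4 (8c) ⇒ 8c, clock 41
[6] DMA t6→A (4c) ∥ CU B:t5 (5c) ⇒ 5c, clock 46
[7] DMA idle ∥ CU A:t6 (8c) ⇒ 8c, clock 54

step 6: A=load:t6 B=compute:t5 [compute-bound]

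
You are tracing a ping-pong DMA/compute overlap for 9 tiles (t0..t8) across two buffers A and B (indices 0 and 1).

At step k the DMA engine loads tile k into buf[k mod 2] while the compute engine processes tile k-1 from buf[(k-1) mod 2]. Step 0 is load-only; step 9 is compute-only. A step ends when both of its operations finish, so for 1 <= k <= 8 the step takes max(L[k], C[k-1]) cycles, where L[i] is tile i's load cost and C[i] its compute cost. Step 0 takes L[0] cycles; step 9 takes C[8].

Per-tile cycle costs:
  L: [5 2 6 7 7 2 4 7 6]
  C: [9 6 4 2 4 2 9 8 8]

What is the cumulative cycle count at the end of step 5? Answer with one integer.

[0] DMA t0→A (5c) ∥ CU idle ⇒ 5c, clock 5
[1] DMA t1→B (2c) ∥ CU A:t0 (9c) ⇒ 9c, clock 14
[2] DMA t2→A (6c) ∥ CU B:t1 (6c) ⇒ 6c, clock 20
[3] DMA t3→B (7c) ∥ CU A:t2 (4c) ⇒ 7c, clock 27
[4] DMA t4→A (7c) ∥ CU B:t3 (2c) ⇒ 7c, clock 34
[5] DMA t5→B (2c) ∥ CU A:t4 (4c) ⇒ 4c, clock 38
[6] DMA t6→A (4c) ∥ CU B:t5 (2c) ⇒ 4c, clock 42
[7] DMA t7→B (7c) ∥ CU A:t6 (9c) ⇒ 9c, clock 51
[8] DMA t8→A (6c) ∥ CU B:t7 (8c) ⇒ 8c, clock 59
[9] DMA idle ∥ CU A:t8 (8c) ⇒ 8c, clock 67

end_cycle[5] = 38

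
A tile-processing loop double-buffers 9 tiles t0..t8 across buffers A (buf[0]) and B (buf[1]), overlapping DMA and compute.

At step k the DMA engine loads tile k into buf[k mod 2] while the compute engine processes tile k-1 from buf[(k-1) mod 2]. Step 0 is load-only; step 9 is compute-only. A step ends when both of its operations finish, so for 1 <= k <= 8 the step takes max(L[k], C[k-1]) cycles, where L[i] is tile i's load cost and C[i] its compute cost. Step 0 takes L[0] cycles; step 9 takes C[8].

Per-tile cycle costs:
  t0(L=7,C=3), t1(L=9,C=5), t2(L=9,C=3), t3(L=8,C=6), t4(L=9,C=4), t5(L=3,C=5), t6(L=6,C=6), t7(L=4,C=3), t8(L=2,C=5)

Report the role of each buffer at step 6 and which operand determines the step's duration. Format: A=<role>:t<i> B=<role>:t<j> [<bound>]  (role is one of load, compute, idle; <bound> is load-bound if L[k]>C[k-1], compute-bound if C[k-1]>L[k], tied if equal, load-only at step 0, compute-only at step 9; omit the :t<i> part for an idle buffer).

step 0: L[0]=7 → dur=7, Σ=7 | A=load:t0 B=idle [load-only]
step 1: L[1]=9 C[0]=3 → dur=9, Σ=16 | A=compute:t0 B=load:t1 [load-bound]
step 2: L[2]=9 C[1]=5 → dur=9, Σ=25 | A=load:t2 B=compute:t1 [load-bound]
step 3: L[3]=8 C[2]=3 → dur=8, Σ=33 | A=compute:t2 B=load:t3 [load-bound]
step 4: L[4]=9 C[3]=6 → dur=9, Σ=42 | A=load:t4 B=compute:t3 [load-bound]
step 5: L[5]=3 C[4]=4 → dur=4, Σ=46 | A=compute:t4 B=load:t5 [compute-bound]
step 6: L[6]=6 C[5]=5 → dur=6, Σ=52 | A=load:t6 B=compute:t5 [load-bound]
step 7: L[7]=4 C[6]=6 → dur=6, Σ=58 | A=compute:t6 B=load:t7 [compute-bound]
step 8: L[8]=2 C[7]=3 → dur=3, Σ=61 | A=load:t8 B=compute:t7 [compute-bound]
step 9: C[8]=5 → dur=5, Σ=66 | A=compute:t8 B=idle [compute-only]

step 6: A=load:t6 B=compute:t5 [load-bound]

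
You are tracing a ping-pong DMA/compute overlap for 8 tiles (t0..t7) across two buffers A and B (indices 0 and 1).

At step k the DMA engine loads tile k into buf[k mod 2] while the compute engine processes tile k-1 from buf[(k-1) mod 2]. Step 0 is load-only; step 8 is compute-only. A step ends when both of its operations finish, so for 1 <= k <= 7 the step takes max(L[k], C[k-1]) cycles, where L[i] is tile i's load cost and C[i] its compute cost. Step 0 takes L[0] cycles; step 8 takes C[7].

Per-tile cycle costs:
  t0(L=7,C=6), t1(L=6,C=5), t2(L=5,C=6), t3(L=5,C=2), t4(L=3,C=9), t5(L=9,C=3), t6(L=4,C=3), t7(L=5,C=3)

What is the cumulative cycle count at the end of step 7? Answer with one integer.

end_cycle[7] = 45

step 0: L[0]=7 → dur=7, Σ=7 | A=load:t0 B=idle [load-only]
step 1: L[1]=6 C[0]=6 → dur=6, Σ=13 | A=compute:t0 B=load:t1 [tied]
step 2: L[2]=5 C[1]=5 → dur=5, Σ=18 | A=load:t2 B=compute:t1 [tied]
step 3: L[3]=5 C[2]=6 → dur=6, Σ=24 | A=compute:t2 B=load:t3 [compute-bound]
step 4: L[4]=3 C[3]=2 → dur=3, Σ=27 | A=load:t4 B=compute:t3 [load-bound]
step 5: L[5]=9 C[4]=9 → dur=9, Σ=36 | A=compute:t4 B=load:t5 [tied]
step 6: L[6]=4 C[5]=3 → dur=4, Σ=40 | A=load:t6 B=compute:t5 [load-bound]
step 7: L[7]=5 C[6]=3 → dur=5, Σ=45 | A=compute:t6 B=load:t7 [load-bound]
step 8: C[7]=3 → dur=3, Σ=48 | A=idle B=compute:t7 [compute-only]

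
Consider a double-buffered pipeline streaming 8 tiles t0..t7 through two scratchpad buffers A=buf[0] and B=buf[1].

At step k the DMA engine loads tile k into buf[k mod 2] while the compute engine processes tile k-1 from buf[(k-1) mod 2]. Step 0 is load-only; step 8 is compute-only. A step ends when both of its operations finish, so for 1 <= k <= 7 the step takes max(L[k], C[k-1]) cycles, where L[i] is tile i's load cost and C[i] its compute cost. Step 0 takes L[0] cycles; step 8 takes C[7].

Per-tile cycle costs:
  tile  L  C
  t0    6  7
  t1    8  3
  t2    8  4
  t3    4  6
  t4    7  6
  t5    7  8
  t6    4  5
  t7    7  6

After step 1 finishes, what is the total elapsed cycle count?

end_cycle[1] = 14

  0. 6=6c; end=6; A:t0 B:-
  1. max(8,7)=8c; end=14; A:t0 B:t1
  2. max(8,3)=8c; end=22; A:t2 B:t1
  3. max(4,4)=4c; end=26; A:t2 B:t3
  4. max(7,6)=7c; end=33; A:t4 B:t3
  5. max(7,6)=7c; end=40; A:t4 B:t5
  6. max(4,8)=8c; end=48; A:t6 B:t5
  7. max(7,5)=7c; end=55; A:t6 B:t7
  8. 6=6c; end=61; A:t6 B:t7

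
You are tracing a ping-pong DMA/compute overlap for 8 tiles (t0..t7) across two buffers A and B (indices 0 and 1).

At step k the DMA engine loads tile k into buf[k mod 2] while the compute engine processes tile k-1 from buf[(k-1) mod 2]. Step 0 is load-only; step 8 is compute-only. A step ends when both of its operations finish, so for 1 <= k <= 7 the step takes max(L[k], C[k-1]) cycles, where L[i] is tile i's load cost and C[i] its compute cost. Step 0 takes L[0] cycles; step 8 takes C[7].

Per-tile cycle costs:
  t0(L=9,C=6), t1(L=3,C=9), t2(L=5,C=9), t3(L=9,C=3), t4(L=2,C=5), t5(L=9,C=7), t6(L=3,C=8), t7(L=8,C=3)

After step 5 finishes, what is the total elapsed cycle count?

end_cycle[5] = 45

step 0: L[0]=9 → dur=9, Σ=9 | A=load:t0 B=idle [load-only]
step 1: L[1]=3 C[0]=6 → dur=6, Σ=15 | A=compute:t0 B=load:t1 [compute-bound]
step 2: L[2]=5 C[1]=9 → dur=9, Σ=24 | A=load:t2 B=compute:t1 [compute-bound]
step 3: L[3]=9 C[2]=9 → dur=9, Σ=33 | A=compute:t2 B=load:t3 [tied]
step 4: L[4]=2 C[3]=3 → dur=3, Σ=36 | A=load:t4 B=compute:t3 [compute-bound]
step 5: L[5]=9 C[4]=5 → dur=9, Σ=45 | A=compute:t4 B=load:t5 [load-bound]
step 6: L[6]=3 C[5]=7 → dur=7, Σ=52 | A=load:t6 B=compute:t5 [compute-bound]
step 7: L[7]=8 C[6]=8 → dur=8, Σ=60 | A=compute:t6 B=load:t7 [tied]
step 8: C[7]=3 → dur=3, Σ=63 | A=idle B=compute:t7 [compute-only]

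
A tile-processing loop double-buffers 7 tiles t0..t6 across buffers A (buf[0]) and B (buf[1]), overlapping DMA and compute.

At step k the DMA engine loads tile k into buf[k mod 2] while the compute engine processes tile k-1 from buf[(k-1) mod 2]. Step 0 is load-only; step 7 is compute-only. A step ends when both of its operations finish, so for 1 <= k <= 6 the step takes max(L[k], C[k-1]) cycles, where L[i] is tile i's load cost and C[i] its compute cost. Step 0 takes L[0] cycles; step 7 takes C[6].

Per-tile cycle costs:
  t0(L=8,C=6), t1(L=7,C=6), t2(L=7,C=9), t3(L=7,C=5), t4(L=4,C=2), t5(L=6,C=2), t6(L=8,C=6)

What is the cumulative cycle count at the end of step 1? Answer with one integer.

k=0 load=t0/8c comp=- wait=8 total=8
k=1 load=t1/7c comp=t0/6c wait=7 total=15
k=2 load=t2/7c comp=t1/6c wait=7 total=22
k=3 load=t3/7c comp=t2/9c wait=9 total=31
k=4 load=t4/4c comp=t3/5c wait=5 total=36
k=5 load=t5/6c comp=t4/2c wait=6 total=42
k=6 load=t6/8c comp=t5/2c wait=8 total=50
k=7 load=- comp=t6/6c wait=6 total=56

end_cycle[1] = 15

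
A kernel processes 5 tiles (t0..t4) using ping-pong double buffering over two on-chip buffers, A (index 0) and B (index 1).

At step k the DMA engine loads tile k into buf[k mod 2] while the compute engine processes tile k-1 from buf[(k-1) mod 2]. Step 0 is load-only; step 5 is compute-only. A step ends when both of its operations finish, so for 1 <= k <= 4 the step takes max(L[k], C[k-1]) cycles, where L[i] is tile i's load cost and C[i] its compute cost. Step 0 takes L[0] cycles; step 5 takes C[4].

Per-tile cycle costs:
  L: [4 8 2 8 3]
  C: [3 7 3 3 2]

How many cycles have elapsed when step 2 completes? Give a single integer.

end_cycle[2] = 19

k=0 load=t0/4c comp=- wait=4 total=4
k=1 load=t1/8c comp=t0/3c wait=8 total=12
k=2 load=t2/2c comp=t1/7c wait=7 total=19
k=3 load=t3/8c comp=t2/3c wait=8 total=27
k=4 load=t4/3c comp=t3/3c wait=3 total=30
k=5 load=- comp=t4/2c wait=2 total=32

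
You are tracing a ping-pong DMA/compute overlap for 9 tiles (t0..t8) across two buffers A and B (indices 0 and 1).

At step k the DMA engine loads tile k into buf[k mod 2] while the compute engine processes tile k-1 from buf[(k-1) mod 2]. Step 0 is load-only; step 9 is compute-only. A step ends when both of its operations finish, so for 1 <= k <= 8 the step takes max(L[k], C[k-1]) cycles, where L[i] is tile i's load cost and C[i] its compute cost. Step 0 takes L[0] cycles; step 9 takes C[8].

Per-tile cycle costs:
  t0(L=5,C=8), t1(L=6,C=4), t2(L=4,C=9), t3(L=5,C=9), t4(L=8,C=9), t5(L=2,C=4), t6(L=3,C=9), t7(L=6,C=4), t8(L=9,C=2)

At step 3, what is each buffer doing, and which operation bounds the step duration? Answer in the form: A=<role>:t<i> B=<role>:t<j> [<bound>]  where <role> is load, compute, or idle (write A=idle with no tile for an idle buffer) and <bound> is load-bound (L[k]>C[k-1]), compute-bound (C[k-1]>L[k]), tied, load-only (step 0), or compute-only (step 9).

step 3: A=compute:t2 B=load:t3 [compute-bound]

k=0 load=t0/5c comp=- wait=5 total=5
k=1 load=t1/6c comp=t0/8c wait=8 total=13
k=2 load=t2/4c comp=t1/4c wait=4 total=17
k=3 load=t3/5c comp=t2/9c wait=9 total=26
k=4 load=t4/8c comp=t3/9c wait=9 total=35
k=5 load=t5/2c comp=t4/9c wait=9 total=44
k=6 load=t6/3c comp=t5/4c wait=4 total=48
k=7 load=t7/6c comp=t6/9c wait=9 total=57
k=8 load=t8/9c comp=t7/4c wait=9 total=66
k=9 load=- comp=t8/2c wait=2 total=68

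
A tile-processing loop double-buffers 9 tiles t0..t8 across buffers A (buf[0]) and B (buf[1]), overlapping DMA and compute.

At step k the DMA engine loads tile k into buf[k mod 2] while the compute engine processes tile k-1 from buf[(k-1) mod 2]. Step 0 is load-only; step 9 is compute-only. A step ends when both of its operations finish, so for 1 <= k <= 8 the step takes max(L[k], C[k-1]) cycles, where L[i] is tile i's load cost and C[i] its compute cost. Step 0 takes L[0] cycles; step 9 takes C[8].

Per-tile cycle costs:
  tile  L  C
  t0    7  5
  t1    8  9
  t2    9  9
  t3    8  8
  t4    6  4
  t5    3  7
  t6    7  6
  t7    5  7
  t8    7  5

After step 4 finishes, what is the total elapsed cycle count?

end_cycle[4] = 41

k=0 load=t0/7c comp=- wait=7 total=7
k=1 load=t1/8c comp=t0/5c wait=8 total=15
k=2 load=t2/9c comp=t1/9c wait=9 total=24
k=3 load=t3/8c comp=t2/9c wait=9 total=33
k=4 load=t4/6c comp=t3/8c wait=8 total=41
k=5 load=t5/3c comp=t4/4c wait=4 total=45
k=6 load=t6/7c comp=t5/7c wait=7 total=52
k=7 load=t7/5c comp=t6/6c wait=6 total=58
k=8 load=t8/7c comp=t7/7c wait=7 total=65
k=9 load=- comp=t8/5c wait=5 total=70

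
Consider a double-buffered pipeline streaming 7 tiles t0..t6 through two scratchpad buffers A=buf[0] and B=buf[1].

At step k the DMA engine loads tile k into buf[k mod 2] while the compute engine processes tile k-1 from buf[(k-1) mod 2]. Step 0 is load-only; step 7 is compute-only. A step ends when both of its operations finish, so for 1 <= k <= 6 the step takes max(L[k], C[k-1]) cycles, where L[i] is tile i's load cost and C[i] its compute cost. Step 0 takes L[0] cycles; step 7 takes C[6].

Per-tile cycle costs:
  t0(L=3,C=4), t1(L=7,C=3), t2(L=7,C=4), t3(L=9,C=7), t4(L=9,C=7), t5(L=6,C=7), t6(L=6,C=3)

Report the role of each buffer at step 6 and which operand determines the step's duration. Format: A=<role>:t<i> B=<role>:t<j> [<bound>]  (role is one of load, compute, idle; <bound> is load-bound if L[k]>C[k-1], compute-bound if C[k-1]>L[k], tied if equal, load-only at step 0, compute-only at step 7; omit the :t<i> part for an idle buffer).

[0] DMA t0→A (3c) ∥ CU idle ⇒ 3c, clock 3
[1] DMA t1→B (7c) ∥ CU A:t0 (4c) ⇒ 7c, clock 10
[2] DMA t2→A (7c) ∥ CU B:t1 (3c) ⇒ 7c, clock 17
[3] DMA t3→B (9c) ∥ CU A:t2 (4c) ⇒ 9c, clock 26
[4] DMA t4→A (9c) ∥ CU B:t3 (7c) ⇒ 9c, clock 35
[5] DMA t5→B (6c) ∥ CU A:t4 (7c) ⇒ 7c, clock 42
[6] DMA t6→A (6c) ∥ CU B:t5 (7c) ⇒ 7c, clock 49
[7] DMA idle ∥ CU A:t6 (3c) ⇒ 3c, clock 52

step 6: A=load:t6 B=compute:t5 [compute-bound]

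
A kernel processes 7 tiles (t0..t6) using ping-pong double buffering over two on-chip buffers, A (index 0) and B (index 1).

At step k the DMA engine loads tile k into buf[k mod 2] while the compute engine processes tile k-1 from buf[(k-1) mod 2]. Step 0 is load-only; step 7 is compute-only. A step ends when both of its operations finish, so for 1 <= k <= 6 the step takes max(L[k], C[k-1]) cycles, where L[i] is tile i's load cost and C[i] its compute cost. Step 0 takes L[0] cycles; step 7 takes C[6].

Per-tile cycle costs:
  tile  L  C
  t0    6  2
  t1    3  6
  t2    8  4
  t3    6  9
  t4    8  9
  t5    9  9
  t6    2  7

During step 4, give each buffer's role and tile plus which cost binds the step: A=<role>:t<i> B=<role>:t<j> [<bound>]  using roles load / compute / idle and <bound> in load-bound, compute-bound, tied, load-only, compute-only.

step 4: A=load:t4 B=compute:t3 [compute-bound]

[0] DMA t0→A (6c) ∥ CU idle ⇒ 6c, clock 6
[1] DMA t1→B (3c) ∥ CU A:t0 (2c) ⇒ 3c, clock 9
[2] DMA t2→A (8c) ∥ CU B:t1 (6c) ⇒ 8c, clock 17
[3] DMA t3→B (6c) ∥ CU A:t2 (4c) ⇒ 6c, clock 23
[4] DMA t4→A (8c) ∥ CU B:t3 (9c) ⇒ 9c, clock 32
[5] DMA t5→B (9c) ∥ CU A:t4 (9c) ⇒ 9c, clock 41
[6] DMA t6→A (2c) ∥ CU B:t5 (9c) ⇒ 9c, clock 50
[7] DMA idle ∥ CU A:t6 (7c) ⇒ 7c, clock 57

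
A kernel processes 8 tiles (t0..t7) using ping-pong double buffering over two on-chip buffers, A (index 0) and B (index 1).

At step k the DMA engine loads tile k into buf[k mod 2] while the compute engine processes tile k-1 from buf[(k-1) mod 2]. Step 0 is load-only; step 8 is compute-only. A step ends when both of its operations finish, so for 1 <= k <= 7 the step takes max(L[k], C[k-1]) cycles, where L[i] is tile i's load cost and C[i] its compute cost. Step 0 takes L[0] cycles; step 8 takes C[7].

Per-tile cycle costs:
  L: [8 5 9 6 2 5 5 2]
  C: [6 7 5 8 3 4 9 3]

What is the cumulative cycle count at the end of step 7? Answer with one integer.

[0] DMA t0→A (8c) ∥ CU idle ⇒ 8c, clock 8
[1] DMA t1→B (5c) ∥ CU A:t0 (6c) ⇒ 6c, clock 14
[2] DMA t2→A (9c) ∥ CU B:t1 (7c) ⇒ 9c, clock 23
[3] DMA t3→B (6c) ∥ CU A:t2 (5c) ⇒ 6c, clock 29
[4] DMA t4→A (2c) ∥ CU B:t3 (8c) ⇒ 8c, clock 37
[5] DMA t5→B (5c) ∥ CU A:t4 (3c) ⇒ 5c, clock 42
[6] DMA t6→A (5c) ∥ CU B:t5 (4c) ⇒ 5c, clock 47
[7] DMA t7→B (2c) ∥ CU A:t6 (9c) ⇒ 9c, clock 56
[8] DMA idle ∥ CU B:t7 (3c) ⇒ 3c, clock 59

end_cycle[7] = 56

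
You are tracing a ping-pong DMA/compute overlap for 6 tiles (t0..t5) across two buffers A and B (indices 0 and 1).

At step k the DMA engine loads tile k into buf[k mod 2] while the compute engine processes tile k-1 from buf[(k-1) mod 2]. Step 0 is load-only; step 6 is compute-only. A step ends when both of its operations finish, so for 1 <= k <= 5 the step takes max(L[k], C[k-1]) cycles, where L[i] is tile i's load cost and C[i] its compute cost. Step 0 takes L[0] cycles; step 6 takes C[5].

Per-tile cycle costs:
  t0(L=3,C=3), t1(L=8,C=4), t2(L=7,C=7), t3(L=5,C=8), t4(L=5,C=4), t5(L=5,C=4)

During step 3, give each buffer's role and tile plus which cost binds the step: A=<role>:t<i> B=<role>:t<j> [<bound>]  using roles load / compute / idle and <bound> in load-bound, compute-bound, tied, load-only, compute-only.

step 3: A=compute:t2 B=load:t3 [compute-bound]

  0. 3=3c; end=3; A:t0 B:-
  1. max(8,3)=8c; end=11; A:t0 B:t1
  2. max(7,4)=7c; end=18; A:t2 B:t1
  3. max(5,7)=7c; end=25; A:t2 B:t3
  4. max(5,8)=8c; end=33; A:t4 B:t3
  5. max(5,4)=5c; end=38; A:t4 B:t5
  6. 4=4c; end=42; A:t4 B:t5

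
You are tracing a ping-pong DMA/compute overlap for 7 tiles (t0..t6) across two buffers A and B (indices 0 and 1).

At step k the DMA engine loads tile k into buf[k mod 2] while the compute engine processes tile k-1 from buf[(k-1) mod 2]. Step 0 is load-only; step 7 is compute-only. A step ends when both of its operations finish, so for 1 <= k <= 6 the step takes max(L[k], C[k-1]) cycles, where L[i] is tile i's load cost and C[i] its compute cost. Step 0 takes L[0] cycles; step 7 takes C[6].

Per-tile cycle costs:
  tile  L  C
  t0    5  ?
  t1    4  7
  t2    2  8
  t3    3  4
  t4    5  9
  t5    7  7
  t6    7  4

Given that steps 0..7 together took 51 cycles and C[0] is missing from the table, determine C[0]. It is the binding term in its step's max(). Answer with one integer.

C[0] = 6

step 0: dur = L[0]=5 = 5
step 1: dur = max(L[1]=4, C[0]=?) = C[0]  (unknown; binding)
step 2: dur = max(L[2]=2, C[1]=7) = 7
step 3: dur = max(L[3]=3, C[2]=8) = 8
step 4: dur = max(L[4]=5, C[3]=4) = 5
step 5: dur = max(L[5]=7, C[4]=9) = 9
step 6: dur = max(L[6]=7, C[5]=7) = 7
step 7: dur = C[6]=4 = 4
sum of known step durations = 45
dur[1] = total - known = 51 - 45 = 6
C[0] is the binding max in step 1, so C[0] = dur[1] = 6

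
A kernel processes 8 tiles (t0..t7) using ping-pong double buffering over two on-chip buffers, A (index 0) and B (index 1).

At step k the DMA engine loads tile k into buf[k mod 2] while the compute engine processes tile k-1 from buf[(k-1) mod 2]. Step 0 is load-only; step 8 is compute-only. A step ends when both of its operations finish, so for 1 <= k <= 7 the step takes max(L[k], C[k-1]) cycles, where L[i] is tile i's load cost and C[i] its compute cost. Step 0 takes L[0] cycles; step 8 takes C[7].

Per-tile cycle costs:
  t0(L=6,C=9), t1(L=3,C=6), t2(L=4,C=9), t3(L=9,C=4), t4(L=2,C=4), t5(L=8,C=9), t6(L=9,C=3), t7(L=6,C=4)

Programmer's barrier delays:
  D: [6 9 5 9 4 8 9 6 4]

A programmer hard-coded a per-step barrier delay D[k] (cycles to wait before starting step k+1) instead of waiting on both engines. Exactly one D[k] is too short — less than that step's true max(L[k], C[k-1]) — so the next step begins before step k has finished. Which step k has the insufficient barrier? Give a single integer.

hazard at step 2

k=0 barrier L[0]=6→6c, D[0]=6 ok
k=1 barrier max(L[1]=3,C[0]=9)→9c, D[1]=9 ok
k=2 barrier max(L[2]=4,C[1]=6)→6c, D[2]=5 SHORT
k=3 barrier max(L[3]=9,C[2]=9)→9c, D[3]=9 ok
k=4 barrier max(L[4]=2,C[3]=4)→4c, D[4]=4 ok
k=5 barrier max(L[5]=8,C[4]=4)→8c, D[5]=8 ok
k=6 barrier max(L[6]=9,C[5]=9)→9c, D[6]=9 ok
k=7 barrier max(L[7]=6,C[6]=3)→6c, D[7]=6 ok
k=8 barrier C[7]=4→4c, D[8]=4 ok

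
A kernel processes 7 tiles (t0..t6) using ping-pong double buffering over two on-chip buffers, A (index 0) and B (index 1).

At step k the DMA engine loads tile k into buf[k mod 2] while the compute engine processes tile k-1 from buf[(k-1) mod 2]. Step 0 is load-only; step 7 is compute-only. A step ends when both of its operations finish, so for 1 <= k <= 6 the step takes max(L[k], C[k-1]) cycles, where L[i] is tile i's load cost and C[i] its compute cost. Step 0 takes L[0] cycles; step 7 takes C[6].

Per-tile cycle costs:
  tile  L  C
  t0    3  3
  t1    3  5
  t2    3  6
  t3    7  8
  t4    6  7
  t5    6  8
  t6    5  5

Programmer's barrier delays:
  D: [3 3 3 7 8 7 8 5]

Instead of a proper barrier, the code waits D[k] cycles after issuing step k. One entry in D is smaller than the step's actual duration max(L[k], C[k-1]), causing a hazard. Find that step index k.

step 0: need L[0]=3 = 3; D[0]=3 ok
step 1: need max(L[1]=3,C[0]=3) = 3; D[1]=3 ok
step 2: need max(L[2]=3,C[1]=5) = 5; D[2]=3 SHORT
step 3: need max(L[3]=7,C[2]=6) = 7; D[3]=7 ok
step 4: need max(L[4]=6,C[3]=8) = 8; D[4]=8 ok
step 5: need max(L[5]=6,C[4]=7) = 7; D[5]=7 ok
step 6: need max(L[6]=5,C[5]=8) = 8; D[6]=8 ok
step 7: need C[6]=5 = 5; D[7]=5 ok

hazard at step 2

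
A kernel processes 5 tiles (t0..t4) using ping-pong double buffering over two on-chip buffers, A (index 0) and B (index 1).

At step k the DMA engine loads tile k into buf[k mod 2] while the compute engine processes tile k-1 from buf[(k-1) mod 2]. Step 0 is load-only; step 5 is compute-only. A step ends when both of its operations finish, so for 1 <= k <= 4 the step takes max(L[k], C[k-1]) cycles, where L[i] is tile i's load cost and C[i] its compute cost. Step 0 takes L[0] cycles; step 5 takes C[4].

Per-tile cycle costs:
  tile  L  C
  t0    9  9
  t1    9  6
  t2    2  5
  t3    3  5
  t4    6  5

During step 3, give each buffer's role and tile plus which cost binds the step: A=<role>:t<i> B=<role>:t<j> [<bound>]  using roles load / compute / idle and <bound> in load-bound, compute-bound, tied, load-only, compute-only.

step 0: L[0]=9 → dur=9, Σ=9 | A=load:t0 B=idle [load-only]
step 1: L[1]=9 C[0]=9 → dur=9, Σ=18 | A=compute:t0 B=load:t1 [tied]
step 2: L[2]=2 C[1]=6 → dur=6, Σ=24 | A=load:t2 B=compute:t1 [compute-bound]
step 3: L[3]=3 C[2]=5 → dur=5, Σ=29 | A=compute:t2 B=load:t3 [compute-bound]
step 4: L[4]=6 C[3]=5 → dur=6, Σ=35 | A=load:t4 B=compute:t3 [load-bound]
step 5: C[4]=5 → dur=5, Σ=40 | A=compute:t4 B=idle [compute-only]

step 3: A=compute:t2 B=load:t3 [compute-bound]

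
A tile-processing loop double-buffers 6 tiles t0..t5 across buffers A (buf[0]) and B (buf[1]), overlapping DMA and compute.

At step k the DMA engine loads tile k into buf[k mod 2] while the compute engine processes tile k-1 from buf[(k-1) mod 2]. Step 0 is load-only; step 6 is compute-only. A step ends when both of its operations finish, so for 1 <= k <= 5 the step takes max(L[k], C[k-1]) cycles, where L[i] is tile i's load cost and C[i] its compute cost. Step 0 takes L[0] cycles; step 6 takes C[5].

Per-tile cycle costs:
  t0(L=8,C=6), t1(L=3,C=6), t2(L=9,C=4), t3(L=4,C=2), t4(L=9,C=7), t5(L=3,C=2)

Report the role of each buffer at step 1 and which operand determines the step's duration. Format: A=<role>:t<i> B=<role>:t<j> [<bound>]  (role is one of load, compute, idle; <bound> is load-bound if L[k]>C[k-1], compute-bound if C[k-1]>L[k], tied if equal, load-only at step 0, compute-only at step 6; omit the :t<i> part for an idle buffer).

  0. 8=8c; end=8; A:t0 B:-
  1. max(3,6)=6c; end=14; A:t0 B:t1
  2. max(9,6)=9c; end=23; A:t2 B:t1
  3. max(4,4)=4c; end=27; A:t2 B:t3
  4. max(9,2)=9c; end=36; A:t4 B:t3
  5. max(3,7)=7c; end=43; A:t4 B:t5
  6. 2=2c; end=45; A:t4 B:t5

step 1: A=compute:t0 B=load:t1 [compute-bound]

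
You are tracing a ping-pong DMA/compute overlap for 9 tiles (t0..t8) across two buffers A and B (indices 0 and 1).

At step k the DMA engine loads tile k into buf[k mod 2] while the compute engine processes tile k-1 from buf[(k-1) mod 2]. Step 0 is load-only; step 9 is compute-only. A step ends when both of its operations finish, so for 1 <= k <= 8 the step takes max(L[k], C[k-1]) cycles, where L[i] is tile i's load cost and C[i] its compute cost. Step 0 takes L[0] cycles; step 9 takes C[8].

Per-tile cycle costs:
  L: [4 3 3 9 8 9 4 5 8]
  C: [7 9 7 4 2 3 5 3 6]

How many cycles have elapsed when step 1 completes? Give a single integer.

[0] DMA t0→A (4c) ∥ CU idle ⇒ 4c, clock 4
[1] DMA t1→B (3c) ∥ CU A:t0 (7c) ⇒ 7c, clock 11
[2] DMA t2→A (3c) ∥ CU B:t1 (9c) ⇒ 9c, clock 20
[3] DMA t3→B (9c) ∥ CU A:t2 (7c) ⇒ 9c, clock 29
[4] DMA t4→A (8c) ∥ CU B:t3 (4c) ⇒ 8c, clock 37
[5] DMA t5→B (9c) ∥ CU A:t4 (2c) ⇒ 9c, clock 46
[6] DMA t6→A (4c) ∥ CU B:t5 (3c) ⇒ 4c, clock 50
[7] DMA t7→B (5c) ∥ CU A:t6 (5c) ⇒ 5c, clock 55
[8] DMA t8→A (8c) ∥ CU B:t7 (3c) ⇒ 8c, clock 63
[9] DMA idle ∥ CU A:t8 (6c) ⇒ 6c, clock 69

end_cycle[1] = 11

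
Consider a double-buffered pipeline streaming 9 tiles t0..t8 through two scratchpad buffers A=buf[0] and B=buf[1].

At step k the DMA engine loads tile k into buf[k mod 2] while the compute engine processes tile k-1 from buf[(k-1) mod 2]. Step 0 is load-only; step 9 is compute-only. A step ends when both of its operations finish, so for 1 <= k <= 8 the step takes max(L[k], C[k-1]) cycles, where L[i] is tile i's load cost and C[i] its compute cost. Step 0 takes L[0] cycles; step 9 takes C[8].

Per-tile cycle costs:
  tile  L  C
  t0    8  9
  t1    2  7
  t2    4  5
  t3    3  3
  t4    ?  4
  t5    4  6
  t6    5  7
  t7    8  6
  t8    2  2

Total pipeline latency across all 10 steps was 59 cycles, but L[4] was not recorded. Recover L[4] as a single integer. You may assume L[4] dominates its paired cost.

step 0 = dur = L[0]=8 = 8
step 1 = dur = max(L[1]=2, C[0]=9) = 9
step 2 = dur = max(L[2]=4, C[1]=7) = 7
step 3 = dur = max(L[3]=3, C[2]=5) = 5
step 4 = dur = max(L[4]=?, C[3]=3) = L[4]  (unknown; binding)
step 5 = dur = max(L[5]=4, C[4]=4) = 4
step 6 = dur = max(L[6]=5, C[5]=6) = 6
step 7 = dur = max(L[7]=8, C[6]=7) = 8
step 8 = dur = max(L[8]=2, C[7]=6) = 6
step 9 = dur = C[8]=2 = 2
sum of known step durations = 55
dur[4] = total - known = 59 - 55 = 4
L[4] is the binding max in step 4, so L[4] = dur[4] = 4

L[4] = 4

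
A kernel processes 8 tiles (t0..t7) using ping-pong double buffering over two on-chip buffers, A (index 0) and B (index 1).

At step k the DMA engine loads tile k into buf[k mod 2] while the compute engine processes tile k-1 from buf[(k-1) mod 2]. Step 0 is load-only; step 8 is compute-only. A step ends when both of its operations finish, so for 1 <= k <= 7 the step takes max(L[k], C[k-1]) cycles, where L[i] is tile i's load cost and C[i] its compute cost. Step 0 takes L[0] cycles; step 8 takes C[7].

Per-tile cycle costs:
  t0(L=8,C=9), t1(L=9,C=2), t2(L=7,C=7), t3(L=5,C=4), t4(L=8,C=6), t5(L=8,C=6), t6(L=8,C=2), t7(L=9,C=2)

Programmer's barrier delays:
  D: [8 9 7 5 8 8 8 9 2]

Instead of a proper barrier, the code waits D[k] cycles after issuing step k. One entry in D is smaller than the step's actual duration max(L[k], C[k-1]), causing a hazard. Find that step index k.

k=0 barrier L[0]=8→8c, D[0]=8 ok
k=1 barrier max(L[1]=9,C[0]=9)→9c, D[1]=9 ok
k=2 barrier max(L[2]=7,C[1]=2)→7c, D[2]=7 ok
k=3 barrier max(L[3]=5,C[2]=7)→7c, D[3]=5 SHORT
k=4 barrier max(L[4]=8,C[3]=4)→8c, D[4]=8 ok
k=5 barrier max(L[5]=8,C[4]=6)→8c, D[5]=8 ok
k=6 barrier max(L[6]=8,C[5]=6)→8c, D[6]=8 ok
k=7 barrier max(L[7]=9,C[6]=2)→9c, D[7]=9 ok
k=8 barrier C[7]=2→2c, D[8]=2 ok

hazard at step 3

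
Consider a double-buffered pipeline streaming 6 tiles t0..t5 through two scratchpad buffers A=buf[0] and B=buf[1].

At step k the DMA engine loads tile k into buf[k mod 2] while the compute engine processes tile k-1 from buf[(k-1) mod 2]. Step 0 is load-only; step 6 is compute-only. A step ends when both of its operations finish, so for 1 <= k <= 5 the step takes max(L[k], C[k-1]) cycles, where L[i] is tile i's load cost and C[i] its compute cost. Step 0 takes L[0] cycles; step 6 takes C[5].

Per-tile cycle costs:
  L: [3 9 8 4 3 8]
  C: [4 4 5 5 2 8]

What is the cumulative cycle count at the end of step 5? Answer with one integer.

  0. 3=3c; end=3; A:t0 B:-
  1. max(9,4)=9c; end=12; A:t0 B:t1
  2. max(8,4)=8c; end=20; A:t2 B:t1
  3. max(4,5)=5c; end=25; A:t2 B:t3
  4. max(3,5)=5c; end=30; A:t4 B:t3
  5. max(8,2)=8c; end=38; A:t4 B:t5
  6. 8=8c; end=46; A:t4 B:t5

end_cycle[5] = 38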